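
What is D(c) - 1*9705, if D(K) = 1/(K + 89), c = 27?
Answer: -1125779/116 ≈ -9705.0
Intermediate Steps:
D(K) = 1/(89 + K)
D(c) - 1*9705 = 1/(89 + 27) - 1*9705 = 1/116 - 9705 = -1125779/116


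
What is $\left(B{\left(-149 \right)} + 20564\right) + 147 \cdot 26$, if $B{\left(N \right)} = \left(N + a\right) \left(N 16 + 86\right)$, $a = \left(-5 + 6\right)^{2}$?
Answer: $364490$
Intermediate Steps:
$a = 1$ ($a = 1^{2} = 1$)
$B{\left(N \right)} = \left(1 + N\right) \left(86 + 16 N\right)$ ($B{\left(N \right)} = \left(N + 1\right) \left(N 16 + 86\right) = \left(1 + N\right) \left(16 N + 86\right) = \left(1 + N\right) \left(86 + 16 N\right)$)
$\left(B{\left(-149 \right)} + 20564\right) + 147 \cdot 26 = \left(\left(86 + 16 \left(-149\right)^{2} + 102 \left(-149\right)\right) + 20564\right) + 147 \cdot 26 = \left(\left(86 + 16 \cdot 22201 - 15198\right) + 20564\right) + 3822 = \left(\left(86 + 355216 - 15198\right) + 20564\right) + 3822 = \left(340104 + 20564\right) + 3822 = 360668 + 3822 = 364490$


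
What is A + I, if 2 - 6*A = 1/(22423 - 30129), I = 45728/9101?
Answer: 2254553521/420793836 ≈ 5.3579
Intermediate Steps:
I = 45728/9101 (I = 45728*(1/9101) = 45728/9101 ≈ 5.0245)
A = 15413/46236 (A = ⅓ - 1/(6*(22423 - 30129)) = ⅓ - ⅙/(-7706) = ⅓ - ⅙*(-1/7706) = ⅓ + 1/46236 = 15413/46236 ≈ 0.33335)
A + I = 15413/46236 + 45728/9101 = 2254553521/420793836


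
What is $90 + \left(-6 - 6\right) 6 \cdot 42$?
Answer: $-2934$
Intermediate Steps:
$90 + \left(-6 - 6\right) 6 \cdot 42 = 90 + \left(-12\right) 6 \cdot 42 = 90 - 3024 = -2934$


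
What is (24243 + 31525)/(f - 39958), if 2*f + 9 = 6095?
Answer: -55768/36915 ≈ -1.5107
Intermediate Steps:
f = 3043 (f = -9/2 + (1/2)*6095 = -9/2 + 6095/2 = 3043)
(24243 + 31525)/(f - 39958) = (24243 + 31525)/(3043 - 39958) = 55768/(-36915) = 55768*(-1/36915) = -55768/36915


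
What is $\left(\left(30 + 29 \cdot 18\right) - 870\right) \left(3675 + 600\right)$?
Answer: $-1359450$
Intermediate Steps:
$\left(\left(30 + 29 \cdot 18\right) - 870\right) \left(3675 + 600\right) = \left(\left(30 + 522\right) - 870\right) 4275 = \left(552 - 870\right) 4275 = \left(-318\right) 4275 = -1359450$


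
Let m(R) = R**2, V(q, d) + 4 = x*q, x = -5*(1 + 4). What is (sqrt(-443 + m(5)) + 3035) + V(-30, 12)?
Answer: 3781 + I*sqrt(418) ≈ 3781.0 + 20.445*I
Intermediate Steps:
x = -25 (x = -5*5 = -25)
V(q, d) = -4 - 25*q
(sqrt(-443 + m(5)) + 3035) + V(-30, 12) = (sqrt(-443 + 5**2) + 3035) + (-4 - 25*(-30)) = (sqrt(-443 + 25) + 3035) + (-4 + 750) = (sqrt(-418) + 3035) + 746 = (I*sqrt(418) + 3035) + 746 = (3035 + I*sqrt(418)) + 746 = 3781 + I*sqrt(418)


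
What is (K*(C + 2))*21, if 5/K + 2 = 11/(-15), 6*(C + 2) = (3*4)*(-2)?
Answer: 6300/41 ≈ 153.66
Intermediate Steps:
C = -6 (C = -2 + ((3*4)*(-2))/6 = -2 + (12*(-2))/6 = -2 + (⅙)*(-24) = -2 - 4 = -6)
K = -75/41 (K = 5/(-2 + 11/(-15)) = 5/(-2 + 11*(-1/15)) = 5/(-2 - 11/15) = 5/(-41/15) = 5*(-15/41) = -75/41 ≈ -1.8293)
(K*(C + 2))*21 = -75*(-6 + 2)/41*21 = -75/41*(-4)*21 = (300/41)*21 = 6300/41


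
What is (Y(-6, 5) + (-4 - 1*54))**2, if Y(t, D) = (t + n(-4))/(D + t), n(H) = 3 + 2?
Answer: 3249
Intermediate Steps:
n(H) = 5
Y(t, D) = (5 + t)/(D + t) (Y(t, D) = (t + 5)/(D + t) = (5 + t)/(D + t))
(Y(-6, 5) + (-4 - 1*54))**2 = ((5 - 6)/(5 - 6) + (-4 - 1*54))**2 = (-1/(-1) + (-4 - 54))**2 = (-1*(-1) - 58)**2 = (1 - 58)**2 = (-57)**2 = 3249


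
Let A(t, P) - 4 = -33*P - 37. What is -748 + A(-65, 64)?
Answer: -2893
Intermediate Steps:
A(t, P) = -33 - 33*P (A(t, P) = 4 + (-33*P - 37) = 4 + (-37 - 33*P) = -33 - 33*P)
-748 + A(-65, 64) = -748 + (-33 - 33*64) = -748 + (-33 - 2112) = -748 - 2145 = -2893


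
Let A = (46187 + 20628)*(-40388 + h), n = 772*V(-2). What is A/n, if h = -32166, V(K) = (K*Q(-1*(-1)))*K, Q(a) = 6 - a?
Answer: -484769551/1544 ≈ -3.1397e+5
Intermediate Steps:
V(K) = 5*K² (V(K) = (K*(6 - (-1)*(-1)))*K = (K*(6 - 1*1))*K = (K*(6 - 1))*K = (K*5)*K = (5*K)*K = 5*K²)
n = 15440 (n = 772*(5*(-2)²) = 772*(5*4) = 772*20 = 15440)
A = -4847695510 (A = (46187 + 20628)*(-40388 - 32166) = 66815*(-72554) = -4847695510)
A/n = -4847695510/15440 = -4847695510*1/15440 = -484769551/1544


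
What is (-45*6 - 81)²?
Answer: 123201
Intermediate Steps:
(-45*6 - 81)² = (-270 - 81)² = (-351)² = 123201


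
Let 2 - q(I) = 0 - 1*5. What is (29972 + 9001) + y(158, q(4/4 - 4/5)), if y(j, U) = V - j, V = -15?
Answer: 38800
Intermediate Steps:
q(I) = 7 (q(I) = 2 - (0 - 1*5) = 2 - (0 - 5) = 2 - 1*(-5) = 2 + 5 = 7)
y(j, U) = -15 - j
(29972 + 9001) + y(158, q(4/4 - 4/5)) = (29972 + 9001) + (-15 - 1*158) = 38973 + (-15 - 158) = 38973 - 173 = 38800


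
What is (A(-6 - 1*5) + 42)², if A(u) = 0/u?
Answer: 1764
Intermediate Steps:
A(u) = 0
(A(-6 - 1*5) + 42)² = (0 + 42)² = 42² = 1764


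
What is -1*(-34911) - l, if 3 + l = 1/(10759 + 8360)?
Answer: 667520765/19119 ≈ 34914.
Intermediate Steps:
l = -57356/19119 (l = -3 + 1/(10759 + 8360) = -3 + 1/19119 = -57356/19119 ≈ -2.9999)
-1*(-34911) - l = -1*(-34911) - 1*(-57356/19119) = 34911 + 57356/19119 = 667520765/19119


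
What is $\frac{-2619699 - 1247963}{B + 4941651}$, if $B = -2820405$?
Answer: $- \frac{1933831}{1060623} \approx -1.8233$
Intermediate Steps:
$\frac{-2619699 - 1247963}{B + 4941651} = \frac{-2619699 - 1247963}{-2820405 + 4941651} = - \frac{3867662}{2121246} = \left(-3867662\right) \frac{1}{2121246} = - \frac{1933831}{1060623}$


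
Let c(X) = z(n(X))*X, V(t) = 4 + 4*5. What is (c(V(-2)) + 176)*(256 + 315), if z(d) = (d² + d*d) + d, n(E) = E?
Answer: 16216400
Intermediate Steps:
z(d) = d + 2*d² (z(d) = (d² + d²) + d = 2*d² + d = d + 2*d²)
V(t) = 24 (V(t) = 4 + 20 = 24)
c(X) = X²*(1 + 2*X) (c(X) = (X*(1 + 2*X))*X = X²*(1 + 2*X))
(c(V(-2)) + 176)*(256 + 315) = (24²*(1 + 2*24) + 176)*(256 + 315) = (576*(1 + 48) + 176)*571 = (576*49 + 176)*571 = (28224 + 176)*571 = 28400*571 = 16216400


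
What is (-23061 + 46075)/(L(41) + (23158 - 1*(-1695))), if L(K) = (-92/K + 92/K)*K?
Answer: 23014/24853 ≈ 0.92600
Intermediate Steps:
L(K) = 0 (L(K) = 0*K = 0)
(-23061 + 46075)/(L(41) + (23158 - 1*(-1695))) = (-23061 + 46075)/(0 + (23158 - 1*(-1695))) = 23014/(0 + (23158 + 1695)) = 23014/(0 + 24853) = 23014/24853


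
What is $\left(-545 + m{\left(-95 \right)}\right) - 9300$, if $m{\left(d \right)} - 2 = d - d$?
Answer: $-9843$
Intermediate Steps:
$m{\left(d \right)} = 2$ ($m{\left(d \right)} = 2 + \left(d - d\right) = 2 + 0 = 2$)
$\left(-545 + m{\left(-95 \right)}\right) - 9300 = \left(-545 + 2\right) - 9300 = -543 - 9300 = -9843$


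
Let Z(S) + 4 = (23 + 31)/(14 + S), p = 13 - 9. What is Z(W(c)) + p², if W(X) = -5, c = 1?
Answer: 18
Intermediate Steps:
p = 4
Z(S) = -4 + 54/(14 + S) (Z(S) = -4 + (23 + 31)/(14 + S) = -4 + 54/(14 + S))
Z(W(c)) + p² = 2*(-1 - 2*(-5))/(14 - 5) + 4² = 2*(-1 + 10)/9 + 16 = 2*(⅑)*9 + 16 = 2 + 16 = 18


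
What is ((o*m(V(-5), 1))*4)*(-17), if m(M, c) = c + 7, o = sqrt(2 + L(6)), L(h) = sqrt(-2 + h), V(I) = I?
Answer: -1088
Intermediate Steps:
o = 2 (o = sqrt(2 + sqrt(-2 + 6)) = sqrt(2 + sqrt(4)) = sqrt(2 + 2) = sqrt(4) = 2)
m(M, c) = 7 + c
((o*m(V(-5), 1))*4)*(-17) = ((2*(7 + 1))*4)*(-17) = ((2*8)*4)*(-17) = (16*4)*(-17) = 64*(-17) = -1088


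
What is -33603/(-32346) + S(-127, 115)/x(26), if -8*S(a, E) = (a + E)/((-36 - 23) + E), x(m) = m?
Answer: 16324829/15698592 ≈ 1.0399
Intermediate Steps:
S(a, E) = -(E + a)/(8*(-59 + E)) (S(a, E) = -(a + E)/(8*((-36 - 23) + E)) = -(E + a)/(8*(-59 + E)))
-33603/(-32346) + S(-127, 115)/x(26) = -33603/(-32346) + ((-1*115 - 1*(-127))/(8*(-59 + 115)))/26 = -33603*(-1/32346) + ((⅛)*(-115 + 127)/56)*(1/26) = 11201/10782 + ((⅛)*(1/56)*12)*(1/26) = 11201/10782 + (3/112)*(1/26) = 11201/10782 + 3/2912 = 16324829/15698592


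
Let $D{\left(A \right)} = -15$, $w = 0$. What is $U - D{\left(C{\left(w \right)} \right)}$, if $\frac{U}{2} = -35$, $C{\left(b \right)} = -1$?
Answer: $-55$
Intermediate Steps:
$U = -70$ ($U = 2 \left(-35\right) = -70$)
$U - D{\left(C{\left(w \right)} \right)} = -70 - -15 = -70 + 15 = -55$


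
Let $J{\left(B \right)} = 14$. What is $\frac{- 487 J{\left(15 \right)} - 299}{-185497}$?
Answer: $\frac{7117}{185497} \approx 0.038367$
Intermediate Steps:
$\frac{- 487 J{\left(15 \right)} - 299}{-185497} = \frac{\left(-487\right) 14 - 299}{-185497} = \left(-6818 - 299\right) \left(- \frac{1}{185497}\right) = \left(-7117\right) \left(- \frac{1}{185497}\right) = \frac{7117}{185497}$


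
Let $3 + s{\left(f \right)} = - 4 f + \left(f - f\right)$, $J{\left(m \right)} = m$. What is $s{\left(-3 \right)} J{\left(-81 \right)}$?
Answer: $-729$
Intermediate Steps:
$s{\left(f \right)} = -3 - 4 f$ ($s{\left(f \right)} = -3 + \left(- 4 f + \left(f - f\right)\right) = -3 + \left(- 4 f + 0\right) = -3 - 4 f$)
$s{\left(-3 \right)} J{\left(-81 \right)} = \left(-3 - -12\right) \left(-81\right) = \left(-3 + 12\right) \left(-81\right) = 9 \left(-81\right) = -729$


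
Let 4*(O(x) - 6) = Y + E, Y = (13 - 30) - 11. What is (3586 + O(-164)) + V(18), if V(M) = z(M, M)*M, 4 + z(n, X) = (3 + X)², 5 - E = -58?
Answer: 45867/4 ≈ 11467.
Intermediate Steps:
E = 63 (E = 5 - 1*(-58) = 5 + 58 = 63)
Y = -28 (Y = -17 - 11 = -28)
O(x) = 59/4 (O(x) = 6 + (-28 + 63)/4 = 6 + (¼)*35 = 6 + 35/4 = 59/4)
z(n, X) = -4 + (3 + X)²
V(M) = M*(-4 + (3 + M)²) (V(M) = (-4 + (3 + M)²)*M = M*(-4 + (3 + M)²))
(3586 + O(-164)) + V(18) = (3586 + 59/4) + 18*(-4 + (3 + 18)²) = 14403/4 + 18*(-4 + 21²) = 14403/4 + 18*(-4 + 441) = 14403/4 + 18*437 = 14403/4 + 7866 = 45867/4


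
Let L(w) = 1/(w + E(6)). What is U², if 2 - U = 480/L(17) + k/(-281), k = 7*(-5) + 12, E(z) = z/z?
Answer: 5891790144601/78961 ≈ 7.4616e+7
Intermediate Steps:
E(z) = 1
k = -23 (k = -35 + 12 = -23)
L(w) = 1/(1 + w) (L(w) = 1/(w + 1) = 1/(1 + w))
U = -2427301/281 (U = 2 - (480/(1/(1 + 17)) - 23/(-281)) = 2 - (480/(1/18) - 23*(-1/281)) = 2 - (480/(1/18) + 23/281) = 2 - (480*18 + 23/281) = 2 - (8640 + 23/281) = 2 - 1*2427863/281 = 2 - 2427863/281 = -2427301/281 ≈ -8638.1)
U² = (-2427301/281)² = 5891790144601/78961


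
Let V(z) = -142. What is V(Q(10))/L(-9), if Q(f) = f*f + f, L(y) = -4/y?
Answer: -639/2 ≈ -319.50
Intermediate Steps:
Q(f) = f + f**2 (Q(f) = f**2 + f = f + f**2)
V(Q(10))/L(-9) = -142/((-4/(-9))) = -142/((-4*(-1/9))) = -142/4/9 = -142*9/4 = -639/2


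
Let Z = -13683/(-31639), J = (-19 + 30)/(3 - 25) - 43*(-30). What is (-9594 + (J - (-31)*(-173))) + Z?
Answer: -864824699/63278 ≈ -13667.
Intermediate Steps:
J = 2579/2 (J = 11/(-22) + 1290 = 11*(-1/22) + 1290 = -½ + 1290 = 2579/2 ≈ 1289.5)
Z = 13683/31639 (Z = -13683*(-1/31639) = 13683/31639 ≈ 0.43247)
(-9594 + (J - (-31)*(-173))) + Z = (-9594 + (2579/2 - (-31)*(-173))) + 13683/31639 = (-9594 + (2579/2 - 1*5363)) + 13683/31639 = (-9594 + (2579/2 - 5363)) + 13683/31639 = (-9594 - 8147/2) + 13683/31639 = -27335/2 + 13683/31639 = -864824699/63278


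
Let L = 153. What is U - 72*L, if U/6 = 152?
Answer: -10104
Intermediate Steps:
U = 912 (U = 6*152 = 912)
U - 72*L = 912 - 72*153 = 912 - 11016 = -10104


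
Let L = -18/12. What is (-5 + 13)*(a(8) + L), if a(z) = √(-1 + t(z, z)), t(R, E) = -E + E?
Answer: -12 + 8*I ≈ -12.0 + 8.0*I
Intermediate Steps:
t(R, E) = 0
a(z) = I (a(z) = √(-1 + 0) = √(-1) = I)
L = -3/2 (L = -18*1/12 = -3/2 ≈ -1.5000)
(-5 + 13)*(a(8) + L) = (-5 + 13)*(I - 3/2) = 8*(-3/2 + I) = -12 + 8*I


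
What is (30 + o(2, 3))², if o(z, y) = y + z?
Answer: 1225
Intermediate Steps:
(30 + o(2, 3))² = (30 + (3 + 2))² = (30 + 5)² = 35² = 1225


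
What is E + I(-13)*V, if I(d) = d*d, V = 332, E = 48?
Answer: 56156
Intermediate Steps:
I(d) = d²
E + I(-13)*V = 48 + (-13)²*332 = 48 + 169*332 = 48 + 56108 = 56156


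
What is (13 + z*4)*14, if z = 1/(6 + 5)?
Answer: 2058/11 ≈ 187.09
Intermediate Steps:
z = 1/11 ≈ 0.090909
(13 + z*4)*14 = (13 + (1/11)*4)*14 = (13 + 4/11)*14 = (147/11)*14 = 2058/11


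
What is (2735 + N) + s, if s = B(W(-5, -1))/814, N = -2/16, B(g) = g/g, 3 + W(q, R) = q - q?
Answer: 8904757/3256 ≈ 2734.9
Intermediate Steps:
W(q, R) = -3 (W(q, R) = -3 + (q - q) = -3 + 0 = -3)
B(g) = 1
N = -⅛ (N = -2/16 = -1*⅛ = -⅛ ≈ -0.12500)
s = 1/814 ≈ 0.0012285
(2735 + N) + s = (2735 - ⅛) + 1/814 = 21879/8 + 1/814 = 8904757/3256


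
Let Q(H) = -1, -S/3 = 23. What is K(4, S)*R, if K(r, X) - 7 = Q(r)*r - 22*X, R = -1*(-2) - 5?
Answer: -4563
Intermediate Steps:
S = -69 (S = -3*23 = -69)
R = -3 (R = 2 - 5 = -3)
K(r, X) = 7 - r - 22*X (K(r, X) = 7 + (-r - 22*X) = 7 - r - 22*X)
K(4, S)*R = (7 - 1*4 - 22*(-69))*(-3) = (7 - 4 + 1518)*(-3) = 1521*(-3) = -4563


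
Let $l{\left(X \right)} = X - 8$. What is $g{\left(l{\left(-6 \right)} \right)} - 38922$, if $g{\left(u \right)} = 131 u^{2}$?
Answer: $-13246$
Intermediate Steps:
$l{\left(X \right)} = -8 + X$ ($l{\left(X \right)} = X - 8 = -8 + X$)
$g{\left(l{\left(-6 \right)} \right)} - 38922 = 131 \left(-8 - 6\right)^{2} - 38922 = 131 \left(-14\right)^{2} - 38922 = 131 \cdot 196 - 38922 = 25676 - 38922 = -13246$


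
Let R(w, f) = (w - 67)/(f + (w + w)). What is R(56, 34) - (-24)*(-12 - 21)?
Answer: -115643/146 ≈ -792.08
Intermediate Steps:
R(w, f) = (-67 + w)/(f + 2*w)
R(56, 34) - (-24)*(-12 - 21) = (-67 + 56)/(34 + 2*56) - (-24)*(-12 - 21) = -11/(34 + 112) - (-24)*(-33) = -11/146 - 1*792 = (1/146)*(-11) - 792 = -11/146 - 792 = -115643/146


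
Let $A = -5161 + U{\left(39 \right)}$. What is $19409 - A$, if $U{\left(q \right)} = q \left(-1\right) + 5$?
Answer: $24604$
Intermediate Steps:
$U{\left(q \right)} = 5 - q$ ($U{\left(q \right)} = - q + 5 = 5 - q$)
$A = -5195$ ($A = -5161 + \left(5 - 39\right) = -5161 - 34 = -5195$)
$19409 - A = 19409 - -5195 = 19409 + 5195 = 24604$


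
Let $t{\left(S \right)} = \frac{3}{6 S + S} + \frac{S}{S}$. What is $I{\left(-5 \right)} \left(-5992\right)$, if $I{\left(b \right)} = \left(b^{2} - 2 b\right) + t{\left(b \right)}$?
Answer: $- \frac{1075992}{5} \approx -2.152 \cdot 10^{5}$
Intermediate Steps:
$t{\left(S \right)} = 1 + \frac{3}{7 S}$ ($t{\left(S \right)} = \frac{3}{7 S} + 1 = 1 + \frac{3}{7 S}$)
$I{\left(b \right)} = b^{2} - 2 b + \frac{\frac{3}{7} + b}{b}$ ($I{\left(b \right)} = \left(b^{2} - 2 b\right) + \frac{\frac{3}{7} + b}{b} = b^{2} - 2 b + \frac{\frac{3}{7} + b}{b}$)
$I{\left(-5 \right)} \left(-5992\right) = \left(1 + \left(-5\right)^{2} - -10 + \frac{3}{7 \left(-5\right)}\right) \left(-5992\right) = \left(1 + 25 + 10 + \frac{3}{7} \left(- \frac{1}{5}\right)\right) \left(-5992\right) = \left(1 + 25 + 10 - \frac{3}{35}\right) \left(-5992\right) = \frac{1257}{35} \left(-5992\right) = - \frac{1075992}{5}$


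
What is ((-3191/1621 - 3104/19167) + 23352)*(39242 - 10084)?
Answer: 21153359356599514/31069707 ≈ 6.8084e+8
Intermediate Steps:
((-3191/1621 - 3104/19167) + 23352)*(39242 - 10084) = ((-3191*1/1621 - 3104*1/19167) + 23352)*29158 = ((-3191/1621 - 3104/19167) + 23352)*29158 = (-66193481/31069707 + 23352)*29158 = (725473604383/31069707)*29158 = 21153359356599514/31069707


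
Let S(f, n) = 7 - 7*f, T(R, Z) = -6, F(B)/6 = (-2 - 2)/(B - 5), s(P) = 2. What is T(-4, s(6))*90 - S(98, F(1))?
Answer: 139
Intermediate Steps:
F(B) = -24/(-5 + B) (F(B) = 6*((-2 - 2)/(B - 5)) = 6*(-4/(-5 + B)) = -24/(-5 + B))
T(-4, s(6))*90 - S(98, F(1)) = -6*90 - (7 - 7*98) = -540 - (7 - 686) = -540 - 1*(-679) = -540 + 679 = 139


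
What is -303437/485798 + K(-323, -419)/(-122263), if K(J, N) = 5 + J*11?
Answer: -35375506627/59395120874 ≈ -0.59560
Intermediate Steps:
K(J, N) = 5 + 11*J
-303437/485798 + K(-323, -419)/(-122263) = -303437/485798 + (5 + 11*(-323))/(-122263) = -303437*1/485798 + (5 - 3553)*(-1/122263) = -303437/485798 - 3548*(-1/122263) = -303437/485798 + 3548/122263 = -35375506627/59395120874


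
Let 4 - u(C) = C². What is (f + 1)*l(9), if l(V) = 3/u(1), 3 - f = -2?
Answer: 6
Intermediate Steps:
u(C) = 4 - C²
f = 5 (f = 3 - 1*(-2) = 3 + 2 = 5)
l(V) = 1 (l(V) = 3/(4 - 1*1²) = 3/(4 - 1*1) = 3/(4 - 1) = 3/3 = 3*(⅓) = 1)
(f + 1)*l(9) = (5 + 1)*1 = 6*1 = 6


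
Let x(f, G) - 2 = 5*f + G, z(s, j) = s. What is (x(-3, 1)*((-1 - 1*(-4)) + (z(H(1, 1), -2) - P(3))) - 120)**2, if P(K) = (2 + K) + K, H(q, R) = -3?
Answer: 576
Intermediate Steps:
P(K) = 2 + 2*K
x(f, G) = 2 + G + 5*f (x(f, G) = 2 + (5*f + G) = 2 + (G + 5*f) = 2 + G + 5*f)
(x(-3, 1)*((-1 - 1*(-4)) + (z(H(1, 1), -2) - P(3))) - 120)**2 = ((2 + 1 + 5*(-3))*((-1 - 1*(-4)) + (-3 - (2 + 2*3))) - 120)**2 = ((2 + 1 - 15)*((-1 + 4) + (-3 - (2 + 6))) - 120)**2 = (-12*(3 + (-3 - 1*8)) - 120)**2 = (-12*(3 + (-3 - 8)) - 120)**2 = (-12*(3 - 11) - 120)**2 = (-12*(-8) - 120)**2 = (96 - 120)**2 = (-24)**2 = 576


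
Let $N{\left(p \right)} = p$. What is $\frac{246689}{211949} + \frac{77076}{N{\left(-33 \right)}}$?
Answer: $- \frac{5442680129}{2331439} \approx -2334.5$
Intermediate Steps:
$\frac{246689}{211949} + \frac{77076}{N{\left(-33 \right)}} = \frac{246689}{211949} + \frac{77076}{-33} = 246689 \cdot \frac{1}{211949} + 77076 \left(- \frac{1}{33}\right) = \frac{246689}{211949} - \frac{25692}{11} = - \frac{5442680129}{2331439}$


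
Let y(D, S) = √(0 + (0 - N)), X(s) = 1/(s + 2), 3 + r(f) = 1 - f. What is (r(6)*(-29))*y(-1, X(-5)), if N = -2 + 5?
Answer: 232*I*√3 ≈ 401.84*I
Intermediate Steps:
N = 3
r(f) = -2 - f (r(f) = -3 + (1 - f) = -2 - f)
X(s) = 1/(2 + s)
y(D, S) = I*√3 (y(D, S) = √(0 + (0 - 1*3)) = √(0 + (0 - 3)) = √(0 - 3) = √(-3) = I*√3)
(r(6)*(-29))*y(-1, X(-5)) = ((-2 - 1*6)*(-29))*(I*√3) = ((-2 - 6)*(-29))*(I*√3) = (-8*(-29))*(I*√3) = 232*(I*√3) = 232*I*√3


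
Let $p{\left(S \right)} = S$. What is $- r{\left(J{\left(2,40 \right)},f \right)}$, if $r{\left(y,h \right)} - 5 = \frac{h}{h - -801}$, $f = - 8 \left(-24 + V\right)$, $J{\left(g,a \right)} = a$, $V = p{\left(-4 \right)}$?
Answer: $- \frac{5349}{1025} \approx -5.2185$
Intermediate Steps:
$V = -4$
$f = 224$ ($f = - 8 \left(-24 - 4\right) = \left(-8\right) \left(-28\right) = 224$)
$r{\left(y,h \right)} = 5 + \frac{h}{801 + h}$ ($r{\left(y,h \right)} = 5 + \frac{h}{h - -801} = 5 + \frac{h}{h + 801} = 5 + \frac{h}{801 + h}$)
$- r{\left(J{\left(2,40 \right)},f \right)} = - \frac{3 \left(1335 + 2 \cdot 224\right)}{801 + 224} = - \frac{3 \left(1335 + 448\right)}{1025} = - \frac{3 \cdot 1783}{1025} = \left(-1\right) \frac{5349}{1025} = - \frac{5349}{1025}$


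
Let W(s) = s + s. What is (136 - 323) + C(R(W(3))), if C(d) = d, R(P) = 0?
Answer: -187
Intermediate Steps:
W(s) = 2*s
(136 - 323) + C(R(W(3))) = (136 - 323) + 0 = -187 + 0 = -187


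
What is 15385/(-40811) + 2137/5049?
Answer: 9534242/206054739 ≈ 0.046270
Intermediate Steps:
15385/(-40811) + 2137/5049 = 15385*(-1/40811) + 2137*(1/5049) = -15385/40811 + 2137/5049 = 9534242/206054739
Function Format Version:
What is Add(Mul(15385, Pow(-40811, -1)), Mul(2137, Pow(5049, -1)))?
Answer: Rational(9534242, 206054739) ≈ 0.046270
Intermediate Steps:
Add(Mul(15385, Pow(-40811, -1)), Mul(2137, Pow(5049, -1))) = Add(Mul(15385, Rational(-1, 40811)), Mul(2137, Rational(1, 5049))) = Add(Rational(-15385, 40811), Rational(2137, 5049)) = Rational(9534242, 206054739)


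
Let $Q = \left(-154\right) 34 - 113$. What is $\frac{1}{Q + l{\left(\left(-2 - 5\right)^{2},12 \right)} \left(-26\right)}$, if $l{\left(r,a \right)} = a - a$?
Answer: $- \frac{1}{5349} \approx -0.00018695$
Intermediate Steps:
$l{\left(r,a \right)} = 0$
$Q = -5349$ ($Q = -5236 - 113 = -5349$)
$\frac{1}{Q + l{\left(\left(-2 - 5\right)^{2},12 \right)} \left(-26\right)} = \frac{1}{-5349 + 0 \left(-26\right)} = \frac{1}{-5349 + 0} = \frac{1}{-5349} = - \frac{1}{5349}$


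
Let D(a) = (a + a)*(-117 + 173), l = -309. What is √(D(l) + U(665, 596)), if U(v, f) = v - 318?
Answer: I*√34261 ≈ 185.1*I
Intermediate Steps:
U(v, f) = -318 + v
D(a) = 112*a (D(a) = (2*a)*56 = 112*a)
√(D(l) + U(665, 596)) = √(112*(-309) + (-318 + 665)) = √(-34608 + 347) = √(-34261) = I*√34261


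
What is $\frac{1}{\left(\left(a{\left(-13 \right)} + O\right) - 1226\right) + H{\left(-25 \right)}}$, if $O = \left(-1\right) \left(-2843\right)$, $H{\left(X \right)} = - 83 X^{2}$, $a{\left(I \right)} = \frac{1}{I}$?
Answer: $- \frac{13}{653355} \approx -1.9897 \cdot 10^{-5}$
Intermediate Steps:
$O = 2843$
$\frac{1}{\left(\left(a{\left(-13 \right)} + O\right) - 1226\right) + H{\left(-25 \right)}} = \frac{1}{\left(\left(\frac{1}{-13} + 2843\right) - 1226\right) - 83 \left(-25\right)^{2}} = \frac{1}{\left(\left(- \frac{1}{13} + 2843\right) - 1226\right) - 51875} = \frac{1}{\left(\frac{36958}{13} - 1226\right) - 51875} = \frac{1}{\frac{21020}{13} - 51875} = \frac{1}{- \frac{653355}{13}} = - \frac{13}{653355}$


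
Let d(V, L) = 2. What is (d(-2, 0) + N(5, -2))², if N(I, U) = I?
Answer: 49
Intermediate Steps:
(d(-2, 0) + N(5, -2))² = (2 + 5)² = 7² = 49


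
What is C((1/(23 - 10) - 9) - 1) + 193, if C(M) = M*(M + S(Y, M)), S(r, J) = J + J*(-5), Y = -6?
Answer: -17306/169 ≈ -102.40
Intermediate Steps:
S(r, J) = -4*J (S(r, J) = J - 5*J = -4*J)
C(M) = -3*M**2 (C(M) = M*(M - 4*M) = M*(-3*M) = -3*M**2)
C((1/(23 - 10) - 9) - 1) + 193 = -3*((1/(23 - 10) - 9) - 1)**2 + 193 = -3*((1/13 - 9) - 1)**2 + 193 = -3*(-116/13 - 1)**2 + 193 = -3*(-129/13)**2 + 193 = -3*16641/169 + 193 = -49923/169 + 193 = -17306/169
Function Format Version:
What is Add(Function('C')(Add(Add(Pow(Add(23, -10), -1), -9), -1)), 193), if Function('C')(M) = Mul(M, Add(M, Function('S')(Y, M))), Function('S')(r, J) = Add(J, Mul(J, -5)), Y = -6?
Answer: Rational(-17306, 169) ≈ -102.40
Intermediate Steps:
Function('S')(r, J) = Mul(-4, J) (Function('S')(r, J) = Add(J, Mul(-5, J)) = Mul(-4, J))
Function('C')(M) = Mul(-3, Pow(M, 2)) (Function('C')(M) = Mul(M, Add(M, Mul(-4, M))) = Mul(M, Mul(-3, M)) = Mul(-3, Pow(M, 2)))
Add(Function('C')(Add(Add(Pow(Add(23, -10), -1), -9), -1)), 193) = Add(Mul(-3, Pow(Add(Add(Pow(Add(23, -10), -1), -9), -1), 2)), 193) = Add(Mul(-3, Pow(Add(Add(Pow(13, -1), -9), -1), 2)), 193) = Add(Mul(-3, Pow(Add(Add(Rational(1, 13), -9), -1), 2)), 193) = Add(Mul(-3, Pow(Add(Rational(-116, 13), -1), 2)), 193) = Add(Mul(-3, Pow(Rational(-129, 13), 2)), 193) = Add(Mul(-3, Rational(16641, 169)), 193) = Add(Rational(-49923, 169), 193) = Rational(-17306, 169)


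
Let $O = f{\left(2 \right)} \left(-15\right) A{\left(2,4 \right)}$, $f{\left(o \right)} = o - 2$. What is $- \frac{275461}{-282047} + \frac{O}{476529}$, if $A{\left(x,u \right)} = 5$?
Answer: $\frac{275461}{282047} \approx 0.97665$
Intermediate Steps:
$f{\left(o \right)} = -2 + o$ ($f{\left(o \right)} = o - 2 = -2 + o$)
$O = 0$ ($O = \left(-2 + 2\right) \left(-15\right) 5 = 0 \left(-15\right) 5 = 0 \cdot 5 = 0$)
$- \frac{275461}{-282047} + \frac{O}{476529} = - \frac{275461}{-282047} + \frac{0}{476529} = \left(-275461\right) \left(- \frac{1}{282047}\right) + 0 \cdot \frac{1}{476529} = \frac{275461}{282047} + 0 = \frac{275461}{282047}$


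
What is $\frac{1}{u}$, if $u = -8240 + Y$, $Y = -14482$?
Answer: $- \frac{1}{22722} \approx -4.401 \cdot 10^{-5}$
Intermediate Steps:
$u = -22722$ ($u = -8240 - 14482 = -22722$)
$\frac{1}{u} = \frac{1}{-22722} = - \frac{1}{22722}$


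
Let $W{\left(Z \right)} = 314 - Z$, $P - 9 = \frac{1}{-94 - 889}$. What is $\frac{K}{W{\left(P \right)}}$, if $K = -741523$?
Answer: $- \frac{728917109}{299816} \approx -2431.2$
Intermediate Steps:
$P = \frac{8846}{983}$ ($P = 9 + \frac{1}{-94 - 889} = 9 + \frac{1}{-983} = 9 - \frac{1}{983} = \frac{8846}{983} \approx 8.999$)
$\frac{K}{W{\left(P \right)}} = - \frac{741523}{314 - \frac{8846}{983}} = - \frac{741523}{\frac{299816}{983}} = \left(-741523\right) \frac{983}{299816} = - \frac{728917109}{299816}$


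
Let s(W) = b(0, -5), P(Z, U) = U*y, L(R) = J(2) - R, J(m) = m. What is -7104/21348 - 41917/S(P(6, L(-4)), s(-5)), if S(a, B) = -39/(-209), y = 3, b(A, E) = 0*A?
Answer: -5195074925/23127 ≈ -2.2463e+5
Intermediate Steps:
b(A, E) = 0
L(R) = 2 - R
P(Z, U) = 3*U (P(Z, U) = U*3 = 3*U)
s(W) = 0
S(a, B) = 39/209 (S(a, B) = -39*(-1/209) = 39/209)
-7104/21348 - 41917/S(P(6, L(-4)), s(-5)) = -7104/21348 - 41917/39/209 = -7104*1/21348 - 41917*209/39 = -592/1779 - 8760653/39 = -5195074925/23127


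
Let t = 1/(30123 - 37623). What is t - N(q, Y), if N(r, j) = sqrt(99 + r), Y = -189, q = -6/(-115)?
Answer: -1/7500 - sqrt(1309965)/115 ≈ -9.9526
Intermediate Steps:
q = 6/115 (q = -6*(-1/115) = 6/115 ≈ 0.052174)
t = -1/7500 (t = 1/(-7500) = -1/7500 ≈ -0.00013333)
t - N(q, Y) = -1/7500 - sqrt(99 + 6/115) = -1/7500 - sqrt(11391/115) = -1/7500 - sqrt(1309965)/115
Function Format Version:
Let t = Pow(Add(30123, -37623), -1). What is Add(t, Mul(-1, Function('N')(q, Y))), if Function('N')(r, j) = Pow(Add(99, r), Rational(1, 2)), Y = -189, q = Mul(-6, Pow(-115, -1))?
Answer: Add(Rational(-1, 7500), Mul(Rational(-1, 115), Pow(1309965, Rational(1, 2)))) ≈ -9.9526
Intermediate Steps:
q = Rational(6, 115) (q = Mul(-6, Rational(-1, 115)) = Rational(6, 115) ≈ 0.052174)
t = Rational(-1, 7500) (t = Pow(-7500, -1) = Rational(-1, 7500) ≈ -0.00013333)
Add(t, Mul(-1, Function('N')(q, Y))) = Add(Rational(-1, 7500), Mul(-1, Pow(Add(99, Rational(6, 115)), Rational(1, 2)))) = Add(Rational(-1, 7500), Mul(-1, Pow(Rational(11391, 115), Rational(1, 2)))) = Add(Rational(-1, 7500), Mul(-1, Mul(Rational(1, 115), Pow(1309965, Rational(1, 2))))) = Add(Rational(-1, 7500), Mul(Rational(-1, 115), Pow(1309965, Rational(1, 2))))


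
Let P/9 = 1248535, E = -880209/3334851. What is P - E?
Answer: 4163678291086/370539 ≈ 1.1237e+7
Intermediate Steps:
E = -97801/370539 (E = -880209*1/3334851 = -97801/370539 ≈ -0.26394)
P = 11236815 (P = 9*1248535 = 11236815)
P - E = 11236815 - 1*(-97801/370539) = 11236815 + 97801/370539 = 4163678291086/370539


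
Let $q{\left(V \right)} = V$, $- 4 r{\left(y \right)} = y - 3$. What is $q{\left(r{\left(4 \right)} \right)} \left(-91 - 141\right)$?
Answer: $58$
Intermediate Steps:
$r{\left(y \right)} = \frac{3}{4} - \frac{y}{4}$ ($r{\left(y \right)} = - \frac{y - 3}{4} = - \frac{-3 + y}{4} = \frac{3}{4} - \frac{y}{4}$)
$q{\left(r{\left(4 \right)} \right)} \left(-91 - 141\right) = \left(\frac{3}{4} - 1\right) \left(-91 - 141\right) = \left(\frac{3}{4} - 1\right) \left(-232\right) = \left(- \frac{1}{4}\right) \left(-232\right) = 58$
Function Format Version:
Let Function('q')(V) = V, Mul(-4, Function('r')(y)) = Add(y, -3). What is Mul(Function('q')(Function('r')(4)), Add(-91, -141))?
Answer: 58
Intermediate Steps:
Function('r')(y) = Add(Rational(3, 4), Mul(Rational(-1, 4), y)) (Function('r')(y) = Mul(Rational(-1, 4), Add(y, -3)) = Mul(Rational(-1, 4), Add(-3, y)) = Add(Rational(3, 4), Mul(Rational(-1, 4), y)))
Mul(Function('q')(Function('r')(4)), Add(-91, -141)) = Mul(Add(Rational(3, 4), Mul(Rational(-1, 4), 4)), Add(-91, -141)) = Mul(Add(Rational(3, 4), -1), -232) = Mul(Rational(-1, 4), -232) = 58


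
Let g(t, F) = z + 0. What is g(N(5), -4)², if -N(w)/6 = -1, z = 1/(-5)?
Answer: 1/25 ≈ 0.040000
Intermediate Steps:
z = -⅕ ≈ -0.20000
N(w) = 6 (N(w) = -6*(-1) = 6)
g(t, F) = -⅕ (g(t, F) = -⅕ + 0 = -⅕)
g(N(5), -4)² = (-⅕)² = 1/25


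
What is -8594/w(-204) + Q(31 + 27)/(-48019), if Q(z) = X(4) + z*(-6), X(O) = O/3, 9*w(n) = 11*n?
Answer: 1857427747/53877318 ≈ 34.475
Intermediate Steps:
w(n) = 11*n/9 (w(n) = (11*n)/9 = 11*n/9)
X(O) = O/3 (X(O) = O*(⅓) = O/3)
Q(z) = 4/3 - 6*z (Q(z) = (⅓)*4 + z*(-6) = 4/3 - 6*z)
-8594/w(-204) + Q(31 + 27)/(-48019) = -8594/((11/9)*(-204)) + (4/3 - 6*(31 + 27))/(-48019) = -8594/(-748/3) + (4/3 - 6*58)*(-1/48019) = -8594*(-3/748) + (4/3 - 348)*(-1/48019) = 12891/374 - 1040/3*(-1/48019) = 12891/374 + 1040/144057 = 1857427747/53877318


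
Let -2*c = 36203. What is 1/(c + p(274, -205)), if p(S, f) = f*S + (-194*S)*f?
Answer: 2/21645417 ≈ 9.2398e-8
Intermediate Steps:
p(S, f) = -193*S*f (p(S, f) = S*f - 194*S*f = -193*S*f)
c = -36203/2 (c = -½*36203 = -36203/2 ≈ -18102.)
1/(c + p(274, -205)) = 1/(-36203/2 - 193*274*(-205)) = 1/(-36203/2 + 10840810) = 1/(21645417/2) = 2/21645417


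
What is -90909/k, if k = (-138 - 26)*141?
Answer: 30303/7708 ≈ 3.9314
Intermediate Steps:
k = -23124 (k = -164*141 = -23124)
-90909/k = -90909/(-23124) = -90909*(-1/23124) = 30303/7708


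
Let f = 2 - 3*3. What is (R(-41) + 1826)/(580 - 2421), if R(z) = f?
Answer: -1819/1841 ≈ -0.98805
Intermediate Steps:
f = -7 (f = 2 - 9 = -7)
R(z) = -7
(R(-41) + 1826)/(580 - 2421) = (-7 + 1826)/(580 - 2421) = 1819/(-1841) = 1819*(-1/1841) = -1819/1841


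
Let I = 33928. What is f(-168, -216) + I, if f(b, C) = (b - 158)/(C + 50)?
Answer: 2816187/83 ≈ 33930.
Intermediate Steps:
f(b, C) = (-158 + b)/(50 + C)
f(-168, -216) + I = (-158 - 168)/(50 - 216) + 33928 = -326/(-166) + 33928 = -1/166*(-326) + 33928 = 163/83 + 33928 = 2816187/83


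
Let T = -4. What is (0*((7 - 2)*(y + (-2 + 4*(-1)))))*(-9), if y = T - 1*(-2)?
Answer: 0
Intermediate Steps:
y = -2 (y = -4 - 1*(-2) = -4 + 2 = -2)
(0*((7 - 2)*(y + (-2 + 4*(-1)))))*(-9) = (0*((7 - 2)*(-2 + (-2 + 4*(-1)))))*(-9) = (0*(5*(-2 + (-2 - 4))))*(-9) = (0*(5*(-2 - 6)))*(-9) = (0*(5*(-8)))*(-9) = (0*(-40))*(-9) = 0*(-9) = 0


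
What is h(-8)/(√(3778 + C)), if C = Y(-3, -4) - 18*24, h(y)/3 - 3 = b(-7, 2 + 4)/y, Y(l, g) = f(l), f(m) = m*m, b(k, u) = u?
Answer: 27*√3355/13420 ≈ 0.11654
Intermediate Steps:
f(m) = m²
Y(l, g) = l²
h(y) = 9 + 18/y (h(y) = 9 + 3*((2 + 4)/y) = 9 + 3*(6/y) = 9 + 18/y)
C = -423 (C = (-3)² - 18*24 = 9 - 432 = -423)
h(-8)/(√(3778 + C)) = (9 + 18/(-8))/(√(3778 - 423)) = (9 + 18*(-⅛))/(√3355) = (9 - 9/4)*(√3355/3355) = 27*(√3355/3355)/4 = 27*√3355/13420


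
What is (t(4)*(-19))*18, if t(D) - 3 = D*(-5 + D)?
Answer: 342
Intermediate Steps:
t(D) = 3 + D*(-5 + D)
(t(4)*(-19))*18 = ((3 + 4² - 5*4)*(-19))*18 = ((3 + 16 - 20)*(-19))*18 = -1*(-19)*18 = 19*18 = 342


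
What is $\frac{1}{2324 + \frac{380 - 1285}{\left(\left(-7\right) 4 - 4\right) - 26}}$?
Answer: $\frac{58}{135697} \approx 0.00042742$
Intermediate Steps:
$\frac{1}{2324 + \frac{380 - 1285}{\left(\left(-7\right) 4 - 4\right) - 26}} = \frac{1}{2324 - \frac{905}{\left(-28 - 4\right) - 26}} = \frac{1}{2324 - \frac{905}{-32 - 26}} = \frac{1}{2324 - \frac{905}{-58}} = \frac{1}{2324 - - \frac{905}{58}} = \frac{1}{2324 + \frac{905}{58}} = \frac{1}{\frac{135697}{58}} = \frac{58}{135697}$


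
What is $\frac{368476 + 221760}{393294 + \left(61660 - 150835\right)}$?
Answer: $\frac{590236}{304119} \approx 1.9408$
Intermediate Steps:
$\frac{368476 + 221760}{393294 + \left(61660 - 150835\right)} = \frac{590236}{393294 - 89175} = \frac{590236}{304119}$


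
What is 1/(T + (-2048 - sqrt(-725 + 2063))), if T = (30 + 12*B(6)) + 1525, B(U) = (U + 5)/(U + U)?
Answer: -241/115493 + sqrt(1338)/230986 ≈ -0.0019283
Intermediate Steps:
B(U) = (5 + U)/(2*U) (B(U) = (5 + U)/((2*U)) = (5 + U)*(1/(2*U)) = (5 + U)/(2*U))
T = 1566 (T = (30 + 12*((1/2)*(5 + 6)/6)) + 1525 = (30 + 12*((1/2)*(1/6)*11)) + 1525 = (30 + 12*(11/12)) + 1525 = (30 + 11) + 1525 = 41 + 1525 = 1566)
1/(T + (-2048 - sqrt(-725 + 2063))) = 1/(1566 + (-2048 - sqrt(-725 + 2063))) = 1/(1566 + (-2048 - sqrt(1338))) = 1/(-482 - sqrt(1338))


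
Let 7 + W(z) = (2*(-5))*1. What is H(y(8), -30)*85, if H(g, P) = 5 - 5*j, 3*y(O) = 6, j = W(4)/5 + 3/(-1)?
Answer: 3145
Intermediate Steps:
W(z) = -17 (W(z) = -7 + (2*(-5))*1 = -7 - 10*1 = -7 - 10 = -17)
j = -32/5 (j = -17/5 + 3/(-1) = -17*⅕ + 3*(-1) = -17/5 - 3 = -32/5 ≈ -6.4000)
y(O) = 2 (y(O) = (⅓)*6 = 2)
H(g, P) = 37 (H(g, P) = 5 - 5*(-32/5) = 5 + 32 = 37)
H(y(8), -30)*85 = 37*85 = 3145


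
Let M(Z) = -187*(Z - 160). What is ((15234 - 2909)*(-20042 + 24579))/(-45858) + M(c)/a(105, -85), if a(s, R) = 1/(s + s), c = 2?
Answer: 284477379755/45858 ≈ 6.2034e+6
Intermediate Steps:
a(s, R) = 1/(2*s)
M(Z) = 29920 - 187*Z (M(Z) = -187*(-160 + Z) = 29920 - 187*Z)
((15234 - 2909)*(-20042 + 24579))/(-45858) + M(c)/a(105, -85) = ((15234 - 2909)*(-20042 + 24579))/(-45858) + (29920 - 187*2)/(((½)/105)) = (12325*4537)*(-1/45858) + (29920 - 374)/(((½)*(1/105))) = 55918525*(-1/45858) + 29546/(1/210) = -55918525/45858 + 29546*210 = -55918525/45858 + 6204660 = 284477379755/45858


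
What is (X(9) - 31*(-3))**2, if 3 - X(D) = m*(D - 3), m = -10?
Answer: 24336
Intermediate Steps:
X(D) = -27 + 10*D (X(D) = 3 - (-10)*(D - 3) = 3 - (-10)*(-3 + D) = 3 - (30 - 10*D) = 3 + (-30 + 10*D) = -27 + 10*D)
(X(9) - 31*(-3))**2 = ((-27 + 10*9) - 31*(-3))**2 = ((-27 + 90) + 93)**2 = (63 + 93)**2 = 156**2 = 24336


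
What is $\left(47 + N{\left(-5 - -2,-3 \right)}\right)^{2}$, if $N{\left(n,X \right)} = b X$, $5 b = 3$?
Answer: $\frac{51076}{25} \approx 2043.0$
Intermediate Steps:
$b = \frac{3}{5}$ ($b = \frac{1}{5} \cdot 3 = \frac{3}{5} \approx 0.6$)
$N{\left(n,X \right)} = \frac{3 X}{5}$
$\left(47 + N{\left(-5 - -2,-3 \right)}\right)^{2} = \left(47 + \frac{3}{5} \left(-3\right)\right)^{2} = \left(47 - \frac{9}{5}\right)^{2} = \left(\frac{226}{5}\right)^{2} = \frac{51076}{25}$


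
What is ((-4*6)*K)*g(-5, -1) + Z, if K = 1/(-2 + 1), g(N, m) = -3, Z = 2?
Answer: -70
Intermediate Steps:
K = -1 (K = 1/(-1) = -1)
((-4*6)*K)*g(-5, -1) + Z = (-4*6*(-1))*(-3) + 2 = -24*(-1)*(-3) + 2 = 24*(-3) + 2 = -72 + 2 = -70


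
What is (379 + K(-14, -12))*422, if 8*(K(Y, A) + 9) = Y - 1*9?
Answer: 619707/4 ≈ 1.5493e+5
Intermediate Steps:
K(Y, A) = -81/8 + Y/8 (K(Y, A) = -9 + (Y - 1*9)/8 = -9 + (Y - 9)/8 = -9 + (-9 + Y)/8 = -9 + (-9/8 + Y/8) = -81/8 + Y/8)
(379 + K(-14, -12))*422 = (379 + (-81/8 + (1/8)*(-14)))*422 = (379 + (-81/8 - 7/4))*422 = (379 - 95/8)*422 = (2937/8)*422 = 619707/4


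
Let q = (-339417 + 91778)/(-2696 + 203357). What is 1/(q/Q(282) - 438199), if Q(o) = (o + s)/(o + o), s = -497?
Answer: -14380705/6301563994163 ≈ -2.2821e-6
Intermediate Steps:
q = -247639/200661 ≈ -1.2341
Q(o) = (-497 + o)/(2*o) (Q(o) = (o - 497)/(o + o) = (-497 + o)/((2*o)) = (-497 + o)*(1/(2*o)) = (-497 + o)/(2*o))
1/(q/Q(282) - 438199) = 1/(-247639*564/(-497 + 282)/200661 - 438199) = 1/(-247639/(200661*((½)*(1/282)*(-215))) - 438199) = 1/(-247639/(200661*(-215/564)) - 438199) = 1/(-247639/200661*(-564/215) - 438199) = 1/(46556132/14380705 - 438199) = 1/(-6301563994163/14380705) = -14380705/6301563994163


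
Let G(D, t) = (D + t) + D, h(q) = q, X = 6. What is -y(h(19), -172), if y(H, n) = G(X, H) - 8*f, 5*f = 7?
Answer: -99/5 ≈ -19.800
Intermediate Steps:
f = 7/5 (f = (⅕)*7 = 7/5 ≈ 1.4000)
G(D, t) = t + 2*D
y(H, n) = ⅘ + H (y(H, n) = (H + 2*6) - 8*7/5 = (H + 12) - 56/5 = (12 + H) - 56/5 = ⅘ + H)
-y(h(19), -172) = -(⅘ + 19) = -1*99/5 = -99/5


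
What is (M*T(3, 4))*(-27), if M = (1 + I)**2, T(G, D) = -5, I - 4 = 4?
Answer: 10935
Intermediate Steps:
I = 8 (I = 4 + 4 = 8)
M = 81 (M = (1 + 8)**2 = 9**2 = 81)
(M*T(3, 4))*(-27) = (81*(-5))*(-27) = -405*(-27) = 10935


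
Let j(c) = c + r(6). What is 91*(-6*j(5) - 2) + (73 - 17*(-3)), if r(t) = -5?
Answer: -58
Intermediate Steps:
j(c) = -5 + c (j(c) = c - 5 = -5 + c)
91*(-6*j(5) - 2) + (73 - 17*(-3)) = 91*(-6*(-5 + 5) - 2) + (73 - 17*(-3)) = 91*(-6*0 - 2) + (73 + 51) = 91*(0 - 2) + 124 = 91*(-2) + 124 = -182 + 124 = -58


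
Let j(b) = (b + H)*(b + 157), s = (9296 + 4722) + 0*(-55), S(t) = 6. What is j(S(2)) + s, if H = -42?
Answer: 8150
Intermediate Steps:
s = 14018 (s = 14018 + 0 = 14018)
j(b) = (-42 + b)*(157 + b) (j(b) = (b - 42)*(b + 157) = (-42 + b)*(157 + b))
j(S(2)) + s = (-6594 + 6**2 + 115*6) + 14018 = (-6594 + 36 + 690) + 14018 = -5868 + 14018 = 8150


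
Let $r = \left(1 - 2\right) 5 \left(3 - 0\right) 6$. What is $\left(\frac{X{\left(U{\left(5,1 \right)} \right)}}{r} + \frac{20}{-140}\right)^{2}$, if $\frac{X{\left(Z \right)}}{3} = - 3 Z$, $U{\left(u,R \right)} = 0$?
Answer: $\frac{1}{49} \approx 0.020408$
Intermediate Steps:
$X{\left(Z \right)} = - 9 Z$ ($X{\left(Z \right)} = 3 \left(- 3 Z\right) = - 9 Z$)
$r = -90$ ($r = \left(-1\right) 5 \left(3 + 0\right) 6 = \left(-5\right) 3 \cdot 6 = \left(-15\right) 6 = -90$)
$\left(\frac{X{\left(U{\left(5,1 \right)} \right)}}{r} + \frac{20}{-140}\right)^{2} = \left(\frac{\left(-9\right) 0}{-90} + \frac{20}{-140}\right)^{2} = \left(0 \left(- \frac{1}{90}\right) + 20 \left(- \frac{1}{140}\right)\right)^{2} = \left(0 - \frac{1}{7}\right)^{2} = \left(- \frac{1}{7}\right)^{2} = \frac{1}{49}$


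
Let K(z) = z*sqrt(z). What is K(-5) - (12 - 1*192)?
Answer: 180 - 5*I*sqrt(5) ≈ 180.0 - 11.18*I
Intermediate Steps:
K(z) = z**(3/2)
K(-5) - (12 - 1*192) = (-5)**(3/2) - (12 - 1*192) = -5*I*sqrt(5) - (12 - 192) = -5*I*sqrt(5) - 1*(-180) = -5*I*sqrt(5) + 180 = 180 - 5*I*sqrt(5)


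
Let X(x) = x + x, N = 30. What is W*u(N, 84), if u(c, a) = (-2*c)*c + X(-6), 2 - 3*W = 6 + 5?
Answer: 5436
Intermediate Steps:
X(x) = 2*x
W = -3 (W = ⅔ - (6 + 5)/3 = ⅔ - ⅓*11 = ⅔ - 11/3 = -3)
u(c, a) = -12 - 2*c² (u(c, a) = (-2*c)*c + 2*(-6) = -2*c² - 12 = -12 - 2*c²)
W*u(N, 84) = -3*(-12 - 2*30²) = -3*(-12 - 2*900) = -3*(-12 - 1800) = -3*(-1812) = 5436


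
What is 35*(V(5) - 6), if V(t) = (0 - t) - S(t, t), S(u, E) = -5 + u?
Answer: -385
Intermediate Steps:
V(t) = 5 - 2*t (V(t) = (0 - t) - (-5 + t) = -t + (5 - t) = 5 - 2*t)
35*(V(5) - 6) = 35*((5 - 2*5) - 6) = 35*((5 - 10) - 6) = 35*(-5 - 6) = 35*(-11) = -385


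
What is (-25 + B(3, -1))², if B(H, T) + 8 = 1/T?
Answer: 1156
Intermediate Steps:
B(H, T) = -8 + 1/T
(-25 + B(3, -1))² = (-25 + (-8 + 1/(-1)))² = (-25 + (-8 - 1))² = (-25 - 9)² = (-34)² = 1156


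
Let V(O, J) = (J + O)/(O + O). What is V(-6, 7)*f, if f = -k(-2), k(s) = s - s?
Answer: 0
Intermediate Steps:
k(s) = 0
V(O, J) = (J + O)/(2*O) (V(O, J) = (J + O)/((2*O)) = (J + O)*(1/(2*O)) = (J + O)/(2*O))
f = 0 (f = -1*0 = 0)
V(-6, 7)*f = ((1/2)*(7 - 6)/(-6))*0 = ((1/2)*(-1/6)*1)*0 = -1/12*0 = 0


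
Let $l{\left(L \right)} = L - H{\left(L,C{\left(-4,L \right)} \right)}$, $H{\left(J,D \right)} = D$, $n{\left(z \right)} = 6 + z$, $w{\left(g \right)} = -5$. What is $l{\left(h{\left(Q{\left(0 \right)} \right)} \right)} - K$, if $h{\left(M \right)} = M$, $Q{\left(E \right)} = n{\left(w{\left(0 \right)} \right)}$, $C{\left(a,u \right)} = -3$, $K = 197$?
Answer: $-193$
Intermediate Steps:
$Q{\left(E \right)} = 1$ ($Q{\left(E \right)} = 6 - 5 = 1$)
$l{\left(L \right)} = 3 + L$ ($l{\left(L \right)} = L - -3 = L + 3 = 3 + L$)
$l{\left(h{\left(Q{\left(0 \right)} \right)} \right)} - K = \left(3 + 1\right) - 197 = 4 - 197 = -193$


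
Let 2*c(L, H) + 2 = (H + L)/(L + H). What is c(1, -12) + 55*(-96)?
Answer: -10561/2 ≈ -5280.5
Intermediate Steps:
c(L, H) = -1/2 (c(L, H) = -1 + ((H + L)/(L + H))/2 = -1 + ((H + L)/(H + L))/2 = -1 + (1/2)*1 = -1 + 1/2 = -1/2)
c(1, -12) + 55*(-96) = -1/2 + 55*(-96) = -1/2 - 5280 = -10561/2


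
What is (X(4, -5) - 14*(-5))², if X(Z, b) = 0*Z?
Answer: 4900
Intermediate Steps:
X(Z, b) = 0
(X(4, -5) - 14*(-5))² = (0 - 14*(-5))² = (0 + 70)² = 70² = 4900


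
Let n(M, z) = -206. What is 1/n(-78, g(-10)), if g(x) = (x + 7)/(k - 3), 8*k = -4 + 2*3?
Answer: -1/206 ≈ -0.0048544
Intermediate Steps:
k = ¼ (k = (-4 + 2*3)/8 = (-4 + 6)/8 = (⅛)*2 = ¼ ≈ 0.25000)
g(x) = -28/11 - 4*x/11 (g(x) = (x + 7)/(¼ - 3) = (7 + x)/(-11/4) = (7 + x)*(-4/11) = -28/11 - 4*x/11)
1/n(-78, g(-10)) = 1/(-206) = -1/206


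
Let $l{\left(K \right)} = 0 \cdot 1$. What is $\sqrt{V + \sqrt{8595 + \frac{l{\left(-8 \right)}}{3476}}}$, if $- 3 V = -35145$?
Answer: $\sqrt{11715 + 3 \sqrt{955}} \approx 108.66$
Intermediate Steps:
$l{\left(K \right)} = 0$
$V = 11715$ ($V = \left(- \frac{1}{3}\right) \left(-35145\right) = 11715$)
$\sqrt{V + \sqrt{8595 + \frac{l{\left(-8 \right)}}{3476}}} = \sqrt{11715 + \sqrt{8595 + \frac{0}{3476}}} = \sqrt{11715 + \sqrt{8595 + 0 \cdot \frac{1}{3476}}} = \sqrt{11715 + \sqrt{8595 + 0}} = \sqrt{11715 + \sqrt{8595}} = \sqrt{11715 + 3 \sqrt{955}}$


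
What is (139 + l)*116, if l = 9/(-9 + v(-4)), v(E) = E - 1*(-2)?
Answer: 176320/11 ≈ 16029.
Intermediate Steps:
v(E) = 2 + E (v(E) = E + 2 = 2 + E)
l = -9/11 (l = 9/(-9 + (2 - 4)) = 9/(-9 - 2) = 9/(-11) = 9*(-1/11) = -9/11 ≈ -0.81818)
(139 + l)*116 = (139 - 9/11)*116 = (1520/11)*116 = 176320/11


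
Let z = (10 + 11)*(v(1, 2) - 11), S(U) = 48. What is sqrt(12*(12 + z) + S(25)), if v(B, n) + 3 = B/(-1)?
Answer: 2*I*sqrt(897) ≈ 59.9*I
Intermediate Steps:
v(B, n) = -3 - B (v(B, n) = -3 + B/(-1) = -3 + B*(-1) = -3 - B)
z = -315 (z = (10 + 11)*((-3 - 1*1) - 11) = 21*((-3 - 1) - 11) = 21*(-4 - 11) = 21*(-15) = -315)
sqrt(12*(12 + z) + S(25)) = sqrt(12*(12 - 315) + 48) = sqrt(12*(-303) + 48) = sqrt(-3636 + 48) = sqrt(-3588) = 2*I*sqrt(897)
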